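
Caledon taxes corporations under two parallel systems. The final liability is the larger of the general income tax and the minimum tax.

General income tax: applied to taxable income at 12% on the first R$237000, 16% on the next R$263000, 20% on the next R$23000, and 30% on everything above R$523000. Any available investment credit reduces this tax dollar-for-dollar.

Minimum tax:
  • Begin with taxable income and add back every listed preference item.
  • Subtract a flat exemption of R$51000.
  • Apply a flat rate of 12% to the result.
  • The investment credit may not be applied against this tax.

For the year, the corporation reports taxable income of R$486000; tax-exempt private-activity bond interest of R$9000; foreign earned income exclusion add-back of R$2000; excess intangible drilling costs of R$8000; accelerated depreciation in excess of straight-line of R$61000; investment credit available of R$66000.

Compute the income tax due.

R$61800

General income tax:
  R$237000 × 12% = R$28440
  R$249000 × 16% = R$39840
  → R$68280
  Less investment credit R$66000 → R$2280

Minimum tax:
  Adjusted income: R$486000 + R$9000 + R$2000 + R$8000 + R$61000 = R$566000
  Less exemption R$51000 → base R$515000
  R$515000 × 12% = R$61800

R$61800 > R$2280, so the minimum tax is the binding amount.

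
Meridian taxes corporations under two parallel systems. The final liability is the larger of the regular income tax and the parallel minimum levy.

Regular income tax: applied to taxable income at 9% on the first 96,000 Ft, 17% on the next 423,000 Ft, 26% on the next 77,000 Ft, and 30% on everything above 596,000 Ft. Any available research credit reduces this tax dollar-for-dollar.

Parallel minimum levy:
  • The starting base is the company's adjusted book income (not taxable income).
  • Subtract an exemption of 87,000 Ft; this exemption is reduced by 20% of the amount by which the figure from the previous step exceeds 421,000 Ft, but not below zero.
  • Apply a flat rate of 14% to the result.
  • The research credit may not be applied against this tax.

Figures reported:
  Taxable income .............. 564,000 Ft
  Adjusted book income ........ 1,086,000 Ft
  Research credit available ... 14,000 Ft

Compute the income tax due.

152,040 Ft

Parallel minimum levy:
  Base (adjusted book income): 1,086,000 Ft
  Exemption: 20% × (1,086,000 Ft − 421,000 Ft) = 133,000 Ft ≥ 87,000 Ft, so the exemption is fully phased out
  Base: 1,086,000 Ft − 0 Ft = 1,086,000 Ft
  1,086,000 Ft × 14% = 152,040 Ft

Regular income tax:
  96,000 Ft × 9% = 8,640 Ft
  423,000 Ft × 17% = 71,910 Ft
  45,000 Ft × 26% = 11,700 Ft
  → 92,250 Ft
  Less research credit 14,000 Ft → 78,250 Ft

152,040 Ft > 78,250 Ft, so the parallel minimum levy is the binding amount.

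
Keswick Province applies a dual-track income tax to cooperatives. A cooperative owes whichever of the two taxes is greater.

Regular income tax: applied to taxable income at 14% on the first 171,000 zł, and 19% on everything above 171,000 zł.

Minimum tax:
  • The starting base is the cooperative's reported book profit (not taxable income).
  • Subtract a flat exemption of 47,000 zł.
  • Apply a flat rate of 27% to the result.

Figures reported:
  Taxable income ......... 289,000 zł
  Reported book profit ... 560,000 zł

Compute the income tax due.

138,510 zł

Minimum tax:
  Base (reported book profit): 560,000 zł
  Less exemption 47,000 zł → base 513,000 zł
  513,000 zł × 27% = 138,510 zł

Regular income tax:
  171,000 zł × 14% = 23,940 zł
  118,000 zł × 19% = 22,420 zł
  → 46,360 zł

138,510 zł > 46,360 zł, so the minimum tax is the binding amount.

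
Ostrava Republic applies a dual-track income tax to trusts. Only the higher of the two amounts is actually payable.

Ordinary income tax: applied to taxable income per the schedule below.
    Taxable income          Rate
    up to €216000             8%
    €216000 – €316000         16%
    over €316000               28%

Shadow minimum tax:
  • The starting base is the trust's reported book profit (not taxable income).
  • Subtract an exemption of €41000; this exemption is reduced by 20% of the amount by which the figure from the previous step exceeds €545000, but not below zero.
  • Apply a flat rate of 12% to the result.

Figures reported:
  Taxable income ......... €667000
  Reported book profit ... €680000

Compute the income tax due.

€131560

Ordinary income tax:
  €216000 × 8% = €17280
  €100000 × 16% = €16000
  €351000 × 28% = €98280
  → €131560

Shadow minimum tax:
  Base (reported book profit): €680000
  Exemption: €41000 − 20% × (€680000 − €545000) = €41000 − €27000 = €14000
  Base: €680000 − €14000 = €666000
  €666000 × 12% = €79920

€131560 > €79920, so the ordinary income tax governs.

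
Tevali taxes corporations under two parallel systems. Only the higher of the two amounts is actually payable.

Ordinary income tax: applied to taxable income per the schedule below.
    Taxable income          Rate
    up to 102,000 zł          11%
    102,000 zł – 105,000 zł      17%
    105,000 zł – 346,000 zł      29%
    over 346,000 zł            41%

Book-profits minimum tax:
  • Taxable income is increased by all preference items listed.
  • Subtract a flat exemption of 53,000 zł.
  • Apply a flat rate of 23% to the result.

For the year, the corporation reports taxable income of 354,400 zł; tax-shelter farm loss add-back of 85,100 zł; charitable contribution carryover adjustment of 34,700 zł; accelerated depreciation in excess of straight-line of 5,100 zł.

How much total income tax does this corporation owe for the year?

Book-profits minimum tax:
  Adjusted income: 354,400 zł + 85,100 zł + 34,700 zł + 5,100 zł = 479,300 zł
  Less exemption 53,000 zł → base 426,300 zł
  426,300 zł × 23% = 98,049 zł

Ordinary income tax:
  102,000 zł × 11% = 11,220 zł
  3,000 zł × 17% = 510 zł
  241,000 zł × 29% = 69,890 zł
  8,400 zł × 41% = 3,444 zł
  → 85,064 zł

98,049 zł > 85,064 zł, so the book-profits minimum tax is the binding amount.

98,049 zł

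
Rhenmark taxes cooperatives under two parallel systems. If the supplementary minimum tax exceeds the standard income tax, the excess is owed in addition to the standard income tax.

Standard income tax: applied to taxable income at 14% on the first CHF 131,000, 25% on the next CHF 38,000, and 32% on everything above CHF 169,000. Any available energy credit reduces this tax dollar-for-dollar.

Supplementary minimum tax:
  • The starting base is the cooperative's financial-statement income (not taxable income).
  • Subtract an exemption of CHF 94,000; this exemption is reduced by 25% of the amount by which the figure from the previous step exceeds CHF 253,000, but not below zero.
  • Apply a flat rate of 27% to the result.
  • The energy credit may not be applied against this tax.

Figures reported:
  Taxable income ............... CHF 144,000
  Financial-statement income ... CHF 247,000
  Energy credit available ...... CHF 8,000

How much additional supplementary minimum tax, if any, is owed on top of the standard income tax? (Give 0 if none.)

Standard income tax:
  CHF 131,000 × 14% = CHF 18,340
  CHF 13,000 × 25% = CHF 3,250
  → CHF 21,590
  Less energy credit CHF 8,000 → CHF 13,590

Supplementary minimum tax:
  Base (financial-statement income): CHF 247,000
  Exemption: CHF 247,000 ≤ CHF 253,000, so full CHF 94,000 applies
  Base: CHF 247,000 − CHF 94,000 = CHF 153,000
  CHF 153,000 × 27% = CHF 41,310

Excess of supplementary minimum tax over standard income tax: CHF 41,310 − CHF 13,590 = CHF 27,720.

CHF 27,720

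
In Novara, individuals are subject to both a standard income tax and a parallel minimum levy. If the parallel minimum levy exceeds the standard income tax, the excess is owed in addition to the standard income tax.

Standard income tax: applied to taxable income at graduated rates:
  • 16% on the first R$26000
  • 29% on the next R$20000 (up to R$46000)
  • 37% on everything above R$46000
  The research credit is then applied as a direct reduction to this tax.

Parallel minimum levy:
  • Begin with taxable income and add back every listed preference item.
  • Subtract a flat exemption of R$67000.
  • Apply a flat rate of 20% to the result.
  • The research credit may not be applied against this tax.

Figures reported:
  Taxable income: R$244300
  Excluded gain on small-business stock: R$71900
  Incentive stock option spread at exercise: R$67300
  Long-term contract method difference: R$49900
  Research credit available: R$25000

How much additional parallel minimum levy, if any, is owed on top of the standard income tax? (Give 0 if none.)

Parallel minimum levy:
  Adjusted income: R$244300 + R$71900 + R$67300 + R$49900 = R$433400
  Less exemption R$67000 → base R$366400
  R$366400 × 20% = R$73280

Standard income tax:
  R$26000 × 16% = R$4160
  R$20000 × 29% = R$5800
  R$198300 × 37% = R$73371
  → R$83331
  Less research credit R$25000 → R$58331

Excess of parallel minimum levy over standard income tax: R$73280 − R$58331 = R$14949.

R$14949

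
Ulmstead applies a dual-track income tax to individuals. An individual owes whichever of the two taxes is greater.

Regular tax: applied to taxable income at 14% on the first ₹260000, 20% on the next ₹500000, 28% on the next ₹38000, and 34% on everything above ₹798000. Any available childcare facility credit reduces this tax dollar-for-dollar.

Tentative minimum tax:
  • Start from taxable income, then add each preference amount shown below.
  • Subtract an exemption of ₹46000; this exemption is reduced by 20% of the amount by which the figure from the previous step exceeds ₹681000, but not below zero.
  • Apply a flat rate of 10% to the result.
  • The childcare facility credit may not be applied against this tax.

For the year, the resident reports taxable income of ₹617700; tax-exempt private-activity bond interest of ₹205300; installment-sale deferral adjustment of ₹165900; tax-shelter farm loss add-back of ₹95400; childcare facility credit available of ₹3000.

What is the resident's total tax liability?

Tentative minimum tax:
  Adjusted income: ₹617700 + ₹205300 + ₹165900 + ₹95400 = ₹1084300
  Exemption: 20% × (₹1084300 − ₹681000) = ₹80660 ≥ ₹46000, so the exemption is fully phased out
  Base: ₹1084300 − ₹0 = ₹1084300
  ₹1084300 × 10% = ₹108430

Regular tax:
  ₹260000 × 14% = ₹36400
  ₹357700 × 20% = ₹71540
  → ₹107940
  Less childcare facility credit ₹3000 → ₹104940

₹108430 > ₹104940, so the tentative minimum tax is the binding amount.

₹108430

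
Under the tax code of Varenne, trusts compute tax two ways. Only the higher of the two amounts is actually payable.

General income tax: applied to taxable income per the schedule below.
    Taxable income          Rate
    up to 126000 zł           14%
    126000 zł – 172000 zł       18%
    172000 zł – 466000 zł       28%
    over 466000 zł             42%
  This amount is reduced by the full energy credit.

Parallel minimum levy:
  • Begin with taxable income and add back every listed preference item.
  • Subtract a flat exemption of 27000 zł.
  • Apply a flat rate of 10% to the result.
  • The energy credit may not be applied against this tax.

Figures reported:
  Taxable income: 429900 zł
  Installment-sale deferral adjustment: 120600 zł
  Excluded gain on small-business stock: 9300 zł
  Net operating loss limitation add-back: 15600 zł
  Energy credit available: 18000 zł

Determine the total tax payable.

Parallel minimum levy:
  Adjusted income: 429900 zł + 120600 zł + 9300 zł + 15600 zł = 575400 zł
  Less exemption 27000 zł → base 548400 zł
  548400 zł × 10% = 54840 zł

General income tax:
  126000 zł × 14% = 17640 zł
  46000 zł × 18% = 8280 zł
  257900 zł × 28% = 72212 zł
  → 98132 zł
  Less energy credit 18000 zł → 80132 zł

80132 zł > 54840 zł, so the general income tax governs.

80132 zł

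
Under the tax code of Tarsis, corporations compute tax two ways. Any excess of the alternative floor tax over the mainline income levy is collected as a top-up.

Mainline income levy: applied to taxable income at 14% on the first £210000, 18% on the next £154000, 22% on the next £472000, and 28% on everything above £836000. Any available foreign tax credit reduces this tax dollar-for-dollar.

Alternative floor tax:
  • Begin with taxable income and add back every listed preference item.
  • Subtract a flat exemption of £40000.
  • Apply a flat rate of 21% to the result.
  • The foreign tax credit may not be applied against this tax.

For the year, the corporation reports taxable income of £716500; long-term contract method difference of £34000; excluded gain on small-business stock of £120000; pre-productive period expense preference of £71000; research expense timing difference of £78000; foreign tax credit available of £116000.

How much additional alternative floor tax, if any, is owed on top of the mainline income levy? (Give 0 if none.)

£187025

Mainline income levy:
  £210000 × 14% = £29400
  £154000 × 18% = £27720
  £352500 × 22% = £77550
  → £134670
  Less foreign tax credit £116000 → £18670

Alternative floor tax:
  Adjusted income: £716500 + £34000 + £120000 + £71000 + £78000 = £1019500
  Less exemption £40000 → base £979500
  £979500 × 21% = £205695

Excess of alternative floor tax over mainline income levy: £205695 − £18670 = £187025.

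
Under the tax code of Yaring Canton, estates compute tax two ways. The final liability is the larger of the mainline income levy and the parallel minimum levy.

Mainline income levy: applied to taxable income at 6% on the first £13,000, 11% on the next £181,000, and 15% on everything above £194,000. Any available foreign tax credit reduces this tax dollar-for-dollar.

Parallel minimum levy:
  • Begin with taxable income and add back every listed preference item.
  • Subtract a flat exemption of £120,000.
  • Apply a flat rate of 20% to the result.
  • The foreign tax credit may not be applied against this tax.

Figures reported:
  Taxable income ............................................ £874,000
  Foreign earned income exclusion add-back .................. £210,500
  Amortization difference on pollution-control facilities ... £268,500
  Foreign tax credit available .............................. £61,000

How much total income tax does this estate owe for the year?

£246,600

Parallel minimum levy:
  Adjusted income: £874,000 + £210,500 + £268,500 = £1,353,000
  Less exemption £120,000 → base £1,233,000
  £1,233,000 × 20% = £246,600

Mainline income levy:
  £13,000 × 6% = £780
  £181,000 × 11% = £19,910
  £680,000 × 15% = £102,000
  → £122,690
  Less foreign tax credit £61,000 → £61,690

£246,600 > £61,690, so the parallel minimum levy is the binding amount.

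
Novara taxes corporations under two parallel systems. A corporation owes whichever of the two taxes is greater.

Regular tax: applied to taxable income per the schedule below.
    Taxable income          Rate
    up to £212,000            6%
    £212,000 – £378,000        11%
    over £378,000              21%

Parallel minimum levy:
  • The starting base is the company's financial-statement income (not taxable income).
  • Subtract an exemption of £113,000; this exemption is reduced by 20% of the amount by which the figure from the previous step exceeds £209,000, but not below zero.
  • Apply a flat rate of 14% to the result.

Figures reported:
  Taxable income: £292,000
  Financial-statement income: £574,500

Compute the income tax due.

Parallel minimum levy:
  Base (financial-statement income): £574,500
  Exemption: £113,000 − 20% × (£574,500 − £209,000) = £113,000 − £73,100 = £39,900
  Base: £574,500 − £39,900 = £534,600
  £534,600 × 14% = £74,844

Regular tax:
  £212,000 × 6% = £12,720
  £80,000 × 11% = £8,800
  → £21,520

£74,844 > £21,520, so the parallel minimum levy is the binding amount.

£74,844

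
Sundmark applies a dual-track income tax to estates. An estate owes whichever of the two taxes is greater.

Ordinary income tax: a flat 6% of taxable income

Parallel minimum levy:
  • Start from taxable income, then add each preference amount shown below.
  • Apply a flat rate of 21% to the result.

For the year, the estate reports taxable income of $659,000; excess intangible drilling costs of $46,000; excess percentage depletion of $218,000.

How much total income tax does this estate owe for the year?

Ordinary income tax:
  $659,000 × 6% = $39,540

Parallel minimum levy:
  Adjusted income: $659,000 + $46,000 + $218,000 = $923,000
  $923,000 × 21% = $193,830

$193,830 > $39,540, so the parallel minimum levy is the binding amount.

$193,830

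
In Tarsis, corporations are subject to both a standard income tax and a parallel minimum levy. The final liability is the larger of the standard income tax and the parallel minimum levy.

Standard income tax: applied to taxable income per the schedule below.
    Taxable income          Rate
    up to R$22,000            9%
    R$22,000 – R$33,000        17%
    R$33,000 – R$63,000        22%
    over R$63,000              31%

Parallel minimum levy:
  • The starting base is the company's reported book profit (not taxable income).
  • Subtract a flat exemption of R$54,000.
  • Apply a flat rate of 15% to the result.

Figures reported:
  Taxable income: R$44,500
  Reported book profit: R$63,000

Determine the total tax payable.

R$6,380

Parallel minimum levy:
  Base (reported book profit): R$63,000
  Less exemption R$54,000 → base R$9,000
  R$9,000 × 15% = R$1,350

Standard income tax:
  R$22,000 × 9% = R$1,980
  R$11,000 × 17% = R$1,870
  R$11,500 × 22% = R$2,530
  → R$6,380

R$6,380 > R$1,350, so the standard income tax governs.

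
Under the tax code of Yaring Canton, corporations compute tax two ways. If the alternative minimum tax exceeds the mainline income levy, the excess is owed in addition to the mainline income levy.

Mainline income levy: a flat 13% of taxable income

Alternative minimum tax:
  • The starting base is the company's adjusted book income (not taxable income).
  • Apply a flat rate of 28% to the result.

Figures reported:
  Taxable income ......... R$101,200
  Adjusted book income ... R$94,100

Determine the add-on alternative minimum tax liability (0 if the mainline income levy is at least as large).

Alternative minimum tax:
  Base (adjusted book income): R$94,100
  R$94,100 × 28% = R$26,348

Mainline income levy:
  R$101,200 × 13% = R$13,156

Excess of alternative minimum tax over mainline income levy: R$26,348 − R$13,156 = R$13,192.

R$13,192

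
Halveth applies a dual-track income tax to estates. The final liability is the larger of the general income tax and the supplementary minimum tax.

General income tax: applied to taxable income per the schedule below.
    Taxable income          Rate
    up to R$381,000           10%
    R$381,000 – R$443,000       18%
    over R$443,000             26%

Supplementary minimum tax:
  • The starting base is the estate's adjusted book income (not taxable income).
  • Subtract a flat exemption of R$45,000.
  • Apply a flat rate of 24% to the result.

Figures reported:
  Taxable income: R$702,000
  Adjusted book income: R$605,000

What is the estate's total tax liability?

R$134,400

Supplementary minimum tax:
  Base (adjusted book income): R$605,000
  Less exemption R$45,000 → base R$560,000
  R$560,000 × 24% = R$134,400

General income tax:
  R$381,000 × 10% = R$38,100
  R$62,000 × 18% = R$11,160
  R$259,000 × 26% = R$67,340
  → R$116,600

R$134,400 > R$116,600, so the supplementary minimum tax is the binding amount.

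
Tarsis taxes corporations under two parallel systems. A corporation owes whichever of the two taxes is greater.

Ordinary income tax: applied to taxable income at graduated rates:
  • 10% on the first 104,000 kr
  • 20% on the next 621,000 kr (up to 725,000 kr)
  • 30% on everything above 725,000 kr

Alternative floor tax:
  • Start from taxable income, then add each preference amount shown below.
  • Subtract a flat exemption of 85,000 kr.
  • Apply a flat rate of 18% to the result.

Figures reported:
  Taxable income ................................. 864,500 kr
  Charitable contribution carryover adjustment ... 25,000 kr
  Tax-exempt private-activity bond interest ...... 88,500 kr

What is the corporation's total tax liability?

Alternative floor tax:
  Adjusted income: 864,500 kr + 25,000 kr + 88,500 kr = 978,000 kr
  Less exemption 85,000 kr → base 893,000 kr
  893,000 kr × 18% = 160,740 kr

Ordinary income tax:
  104,000 kr × 10% = 10,400 kr
  621,000 kr × 20% = 124,200 kr
  139,500 kr × 30% = 41,850 kr
  → 176,450 kr

176,450 kr > 160,740 kr, so the ordinary income tax governs.

176,450 kr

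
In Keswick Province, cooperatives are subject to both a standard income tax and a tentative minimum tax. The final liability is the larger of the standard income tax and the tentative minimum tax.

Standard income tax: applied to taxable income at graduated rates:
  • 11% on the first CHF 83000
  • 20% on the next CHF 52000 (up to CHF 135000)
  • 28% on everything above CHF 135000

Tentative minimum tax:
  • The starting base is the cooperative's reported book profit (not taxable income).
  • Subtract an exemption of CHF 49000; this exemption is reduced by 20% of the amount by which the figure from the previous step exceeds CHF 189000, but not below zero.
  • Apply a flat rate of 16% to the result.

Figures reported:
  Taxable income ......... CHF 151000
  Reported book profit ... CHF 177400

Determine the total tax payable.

Standard income tax:
  CHF 83000 × 11% = CHF 9130
  CHF 52000 × 20% = CHF 10400
  CHF 16000 × 28% = CHF 4480
  → CHF 24010

Tentative minimum tax:
  Base (reported book profit): CHF 177400
  Exemption: CHF 177400 ≤ CHF 189000, so full CHF 49000 applies
  Base: CHF 177400 − CHF 49000 = CHF 128400
  CHF 128400 × 16% = CHF 20544

CHF 24010 > CHF 20544, so the standard income tax governs.

CHF 24010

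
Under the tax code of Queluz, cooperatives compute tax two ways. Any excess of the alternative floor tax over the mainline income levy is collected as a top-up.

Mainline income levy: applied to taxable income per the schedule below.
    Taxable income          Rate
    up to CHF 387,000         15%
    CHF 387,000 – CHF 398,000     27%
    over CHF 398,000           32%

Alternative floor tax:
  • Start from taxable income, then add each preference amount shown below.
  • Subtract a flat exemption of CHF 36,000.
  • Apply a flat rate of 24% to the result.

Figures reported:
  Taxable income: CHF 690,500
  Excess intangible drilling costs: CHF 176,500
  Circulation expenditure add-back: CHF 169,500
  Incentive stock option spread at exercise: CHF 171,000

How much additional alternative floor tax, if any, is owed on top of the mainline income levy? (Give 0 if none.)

Alternative floor tax:
  Adjusted income: CHF 690,500 + CHF 176,500 + CHF 169,500 + CHF 171,000 = CHF 1,207,500
  Less exemption CHF 36,000 → base CHF 1,171,500
  CHF 1,171,500 × 24% = CHF 281,160

Mainline income levy:
  CHF 387,000 × 15% = CHF 58,050
  CHF 11,000 × 27% = CHF 2,970
  CHF 292,500 × 32% = CHF 93,600
  → CHF 154,620

Excess of alternative floor tax over mainline income levy: CHF 281,160 − CHF 154,620 = CHF 126,540.

CHF 126,540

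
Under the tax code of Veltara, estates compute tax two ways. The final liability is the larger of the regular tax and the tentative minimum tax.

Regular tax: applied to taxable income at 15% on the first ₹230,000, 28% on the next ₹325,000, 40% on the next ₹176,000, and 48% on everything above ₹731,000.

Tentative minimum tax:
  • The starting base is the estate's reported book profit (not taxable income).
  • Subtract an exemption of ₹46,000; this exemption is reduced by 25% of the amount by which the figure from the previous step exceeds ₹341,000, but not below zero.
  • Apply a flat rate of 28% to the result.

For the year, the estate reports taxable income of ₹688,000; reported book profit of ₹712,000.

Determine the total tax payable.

Tentative minimum tax:
  Base (reported book profit): ₹712,000
  Exemption: 25% × (₹712,000 − ₹341,000) = ₹92,750 ≥ ₹46,000, so the exemption is fully phased out
  Base: ₹712,000 − ₹0 = ₹712,000
  ₹712,000 × 28% = ₹199,360

Regular tax:
  ₹230,000 × 15% = ₹34,500
  ₹325,000 × 28% = ₹91,000
  ₹133,000 × 40% = ₹53,200
  → ₹178,700

₹199,360 > ₹178,700, so the tentative minimum tax is the binding amount.

₹199,360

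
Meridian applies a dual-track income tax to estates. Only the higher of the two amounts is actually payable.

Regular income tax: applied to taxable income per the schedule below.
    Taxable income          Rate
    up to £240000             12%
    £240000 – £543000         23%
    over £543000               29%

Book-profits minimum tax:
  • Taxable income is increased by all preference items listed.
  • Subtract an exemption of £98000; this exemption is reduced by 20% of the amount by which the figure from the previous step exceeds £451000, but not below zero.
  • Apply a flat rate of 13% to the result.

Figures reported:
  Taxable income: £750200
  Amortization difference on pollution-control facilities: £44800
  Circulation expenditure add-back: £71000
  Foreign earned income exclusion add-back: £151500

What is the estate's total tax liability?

Regular income tax:
  £240000 × 12% = £28800
  £303000 × 23% = £69690
  £207200 × 29% = £60088
  → £158578

Book-profits minimum tax:
  Adjusted income: £750200 + £44800 + £71000 + £151500 = £1017500
  Exemption: 20% × (£1017500 − £451000) = £113300 ≥ £98000, so the exemption is fully phased out
  Base: £1017500 − £0 = £1017500
  £1017500 × 13% = £132275

£158578 > £132275, so the regular income tax governs.

£158578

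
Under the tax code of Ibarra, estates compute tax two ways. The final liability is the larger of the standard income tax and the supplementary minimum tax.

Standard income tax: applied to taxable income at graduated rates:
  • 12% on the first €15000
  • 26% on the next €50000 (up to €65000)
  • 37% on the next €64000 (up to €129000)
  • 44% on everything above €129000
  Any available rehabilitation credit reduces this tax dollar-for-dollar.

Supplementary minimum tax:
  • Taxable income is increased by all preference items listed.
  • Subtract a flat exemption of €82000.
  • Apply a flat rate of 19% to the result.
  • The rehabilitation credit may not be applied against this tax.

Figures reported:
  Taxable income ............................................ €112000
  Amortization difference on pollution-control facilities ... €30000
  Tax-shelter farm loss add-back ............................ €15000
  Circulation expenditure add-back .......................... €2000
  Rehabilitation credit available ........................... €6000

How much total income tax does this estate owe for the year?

Standard income tax:
  €15000 × 12% = €1800
  €50000 × 26% = €13000
  €47000 × 37% = €17390
  → €32190
  Less rehabilitation credit €6000 → €26190

Supplementary minimum tax:
  Adjusted income: €112000 + €30000 + €15000 + €2000 = €159000
  Less exemption €82000 → base €77000
  €77000 × 19% = €14630

€26190 > €14630, so the standard income tax governs.

€26190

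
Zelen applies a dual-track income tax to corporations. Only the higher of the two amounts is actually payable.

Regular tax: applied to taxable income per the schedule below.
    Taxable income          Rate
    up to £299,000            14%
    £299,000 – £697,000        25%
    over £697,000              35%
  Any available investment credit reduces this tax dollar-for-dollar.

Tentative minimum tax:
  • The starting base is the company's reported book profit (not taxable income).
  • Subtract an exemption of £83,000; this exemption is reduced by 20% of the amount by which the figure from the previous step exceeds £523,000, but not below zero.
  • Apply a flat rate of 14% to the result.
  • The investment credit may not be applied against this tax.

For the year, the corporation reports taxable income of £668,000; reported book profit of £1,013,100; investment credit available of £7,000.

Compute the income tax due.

Regular tax:
  £299,000 × 14% = £41,860
  £369,000 × 25% = £92,250
  → £134,110
  Less investment credit £7,000 → £127,110

Tentative minimum tax:
  Base (reported book profit): £1,013,100
  Exemption: 20% × (£1,013,100 − £523,000) = £98,020 ≥ £83,000, so the exemption is fully phased out
  Base: £1,013,100 − £0 = £1,013,100
  £1,013,100 × 14% = £141,834

£141,834 > £127,110, so the tentative minimum tax is the binding amount.

£141,834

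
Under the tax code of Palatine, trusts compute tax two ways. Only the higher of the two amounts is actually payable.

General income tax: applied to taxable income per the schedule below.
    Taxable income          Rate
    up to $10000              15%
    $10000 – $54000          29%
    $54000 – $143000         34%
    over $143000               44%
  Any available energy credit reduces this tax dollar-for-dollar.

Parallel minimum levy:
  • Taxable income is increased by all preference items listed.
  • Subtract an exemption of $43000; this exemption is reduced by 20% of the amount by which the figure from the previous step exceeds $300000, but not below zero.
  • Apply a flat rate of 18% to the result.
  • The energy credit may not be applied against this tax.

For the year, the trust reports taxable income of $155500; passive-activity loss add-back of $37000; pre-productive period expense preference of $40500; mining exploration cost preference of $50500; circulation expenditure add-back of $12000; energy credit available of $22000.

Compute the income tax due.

Parallel minimum levy:
  Adjusted income: $155500 + $37000 + $40500 + $50500 + $12000 = $295500
  Exemption: $295500 ≤ $300000, so full $43000 applies
  Base: $295500 − $43000 = $252500
  $252500 × 18% = $45450

General income tax:
  $10000 × 15% = $1500
  $44000 × 29% = $12760
  $89000 × 34% = $30260
  $12500 × 44% = $5500
  → $50020
  Less energy credit $22000 → $28020

$45450 > $28020, so the parallel minimum levy is the binding amount.

$45450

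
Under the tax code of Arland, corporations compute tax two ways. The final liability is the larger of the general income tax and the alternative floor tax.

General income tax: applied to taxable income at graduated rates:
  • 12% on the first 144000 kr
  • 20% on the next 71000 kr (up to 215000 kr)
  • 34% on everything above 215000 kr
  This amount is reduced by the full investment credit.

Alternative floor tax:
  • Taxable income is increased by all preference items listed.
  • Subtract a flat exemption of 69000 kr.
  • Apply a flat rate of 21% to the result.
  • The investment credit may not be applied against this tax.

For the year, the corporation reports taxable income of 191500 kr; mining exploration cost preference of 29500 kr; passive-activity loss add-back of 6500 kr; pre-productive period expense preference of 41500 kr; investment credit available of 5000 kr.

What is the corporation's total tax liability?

42000 kr

General income tax:
  144000 kr × 12% = 17280 kr
  47500 kr × 20% = 9500 kr
  → 26780 kr
  Less investment credit 5000 kr → 21780 kr

Alternative floor tax:
  Adjusted income: 191500 kr + 29500 kr + 6500 kr + 41500 kr = 269000 kr
  Less exemption 69000 kr → base 200000 kr
  200000 kr × 21% = 42000 kr

42000 kr > 21780 kr, so the alternative floor tax is the binding amount.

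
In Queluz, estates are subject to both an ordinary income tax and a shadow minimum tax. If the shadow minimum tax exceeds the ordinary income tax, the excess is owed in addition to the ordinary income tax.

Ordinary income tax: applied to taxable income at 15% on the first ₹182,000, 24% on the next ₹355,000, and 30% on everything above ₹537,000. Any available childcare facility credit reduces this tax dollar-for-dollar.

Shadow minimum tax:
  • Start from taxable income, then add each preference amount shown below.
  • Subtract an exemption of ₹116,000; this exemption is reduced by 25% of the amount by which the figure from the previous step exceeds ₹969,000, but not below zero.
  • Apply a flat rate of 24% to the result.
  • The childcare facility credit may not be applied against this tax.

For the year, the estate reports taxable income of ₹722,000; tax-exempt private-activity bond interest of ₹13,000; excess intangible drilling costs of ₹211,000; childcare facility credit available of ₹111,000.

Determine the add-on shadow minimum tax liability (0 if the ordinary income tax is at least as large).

₹142,200

Shadow minimum tax:
  Adjusted income: ₹722,000 + ₹13,000 + ₹211,000 = ₹946,000
  Exemption: ₹946,000 ≤ ₹969,000, so full ₹116,000 applies
  Base: ₹946,000 − ₹116,000 = ₹830,000
  ₹830,000 × 24% = ₹199,200

Ordinary income tax:
  ₹182,000 × 15% = ₹27,300
  ₹355,000 × 24% = ₹85,200
  ₹185,000 × 30% = ₹55,500
  → ₹168,000
  Less childcare facility credit ₹111,000 → ₹57,000

Excess of shadow minimum tax over ordinary income tax: ₹199,200 − ₹57,000 = ₹142,200.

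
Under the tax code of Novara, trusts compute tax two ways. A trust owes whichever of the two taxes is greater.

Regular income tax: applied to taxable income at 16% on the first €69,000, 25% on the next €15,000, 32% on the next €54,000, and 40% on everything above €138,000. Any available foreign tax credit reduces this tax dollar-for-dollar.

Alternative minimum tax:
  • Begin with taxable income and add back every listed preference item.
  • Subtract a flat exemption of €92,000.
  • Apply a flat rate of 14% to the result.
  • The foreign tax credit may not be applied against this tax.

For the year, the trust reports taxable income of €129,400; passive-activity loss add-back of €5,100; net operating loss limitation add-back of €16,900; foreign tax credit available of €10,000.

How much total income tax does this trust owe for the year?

€19,318

Regular income tax:
  €69,000 × 16% = €11,040
  €15,000 × 25% = €3,750
  €45,400 × 32% = €14,528
  → €29,318
  Less foreign tax credit €10,000 → €19,318

Alternative minimum tax:
  Adjusted income: €129,400 + €5,100 + €16,900 = €151,400
  Less exemption €92,000 → base €59,400
  €59,400 × 14% = €8,316

€19,318 > €8,316, so the regular income tax governs.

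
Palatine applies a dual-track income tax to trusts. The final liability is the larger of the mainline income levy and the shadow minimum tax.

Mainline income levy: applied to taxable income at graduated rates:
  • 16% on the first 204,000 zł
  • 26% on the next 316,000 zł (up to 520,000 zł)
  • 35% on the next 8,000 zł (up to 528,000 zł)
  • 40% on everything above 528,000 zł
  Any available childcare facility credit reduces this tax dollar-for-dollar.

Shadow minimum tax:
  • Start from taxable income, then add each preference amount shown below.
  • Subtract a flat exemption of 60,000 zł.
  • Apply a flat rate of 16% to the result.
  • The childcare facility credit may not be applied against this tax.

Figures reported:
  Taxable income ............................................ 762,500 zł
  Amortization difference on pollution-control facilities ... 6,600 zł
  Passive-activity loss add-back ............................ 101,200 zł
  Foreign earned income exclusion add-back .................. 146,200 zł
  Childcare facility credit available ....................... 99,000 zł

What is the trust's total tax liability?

153,040 zł

Mainline income levy:
  204,000 zł × 16% = 32,640 zł
  316,000 zł × 26% = 82,160 zł
  8,000 zł × 35% = 2,800 zł
  234,500 zł × 40% = 93,800 zł
  → 211,400 zł
  Less childcare facility credit 99,000 zł → 112,400 zł

Shadow minimum tax:
  Adjusted income: 762,500 zł + 6,600 zł + 101,200 zł + 146,200 zł = 1,016,500 zł
  Less exemption 60,000 zł → base 956,500 zł
  956,500 zł × 16% = 153,040 zł

153,040 zł > 112,400 zł, so the shadow minimum tax is the binding amount.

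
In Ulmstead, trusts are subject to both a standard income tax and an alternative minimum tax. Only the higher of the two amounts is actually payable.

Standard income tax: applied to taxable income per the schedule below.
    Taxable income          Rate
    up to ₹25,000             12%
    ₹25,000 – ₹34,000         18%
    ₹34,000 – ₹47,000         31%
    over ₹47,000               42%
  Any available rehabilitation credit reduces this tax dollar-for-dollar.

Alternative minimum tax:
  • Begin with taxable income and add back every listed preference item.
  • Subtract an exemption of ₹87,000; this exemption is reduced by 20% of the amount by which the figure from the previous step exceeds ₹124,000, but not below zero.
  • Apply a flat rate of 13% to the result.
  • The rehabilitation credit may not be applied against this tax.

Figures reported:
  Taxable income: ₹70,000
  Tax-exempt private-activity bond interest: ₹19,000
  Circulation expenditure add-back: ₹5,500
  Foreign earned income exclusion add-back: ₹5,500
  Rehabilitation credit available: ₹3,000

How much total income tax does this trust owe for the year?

₹15,310

Alternative minimum tax:
  Adjusted income: ₹70,000 + ₹19,000 + ₹5,500 + ₹5,500 = ₹100,000
  Exemption: ₹100,000 ≤ ₹124,000, so full ₹87,000 applies
  Base: ₹100,000 − ₹87,000 = ₹13,000
  ₹13,000 × 13% = ₹1,690

Standard income tax:
  ₹25,000 × 12% = ₹3,000
  ₹9,000 × 18% = ₹1,620
  ₹13,000 × 31% = ₹4,030
  ₹23,000 × 42% = ₹9,660
  → ₹18,310
  Less rehabilitation credit ₹3,000 → ₹15,310

₹15,310 > ₹1,690, so the standard income tax governs.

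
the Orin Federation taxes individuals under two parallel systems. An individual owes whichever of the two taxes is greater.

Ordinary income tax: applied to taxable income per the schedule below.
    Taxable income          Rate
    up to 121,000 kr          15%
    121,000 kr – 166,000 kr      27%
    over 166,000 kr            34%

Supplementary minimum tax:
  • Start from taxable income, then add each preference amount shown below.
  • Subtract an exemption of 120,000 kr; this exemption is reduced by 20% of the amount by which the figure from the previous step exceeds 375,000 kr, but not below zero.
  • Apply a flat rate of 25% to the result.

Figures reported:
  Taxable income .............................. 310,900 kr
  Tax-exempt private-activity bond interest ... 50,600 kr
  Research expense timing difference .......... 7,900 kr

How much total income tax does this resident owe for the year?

Supplementary minimum tax:
  Adjusted income: 310,900 kr + 50,600 kr + 7,900 kr = 369,400 kr
  Exemption: 369,400 kr ≤ 375,000 kr, so full 120,000 kr applies
  Base: 369,400 kr − 120,000 kr = 249,400 kr
  249,400 kr × 25% = 62,350 kr

Ordinary income tax:
  121,000 kr × 15% = 18,150 kr
  45,000 kr × 27% = 12,150 kr
  144,900 kr × 34% = 49,266 kr
  → 79,566 kr

79,566 kr > 62,350 kr, so the ordinary income tax governs.

79,566 kr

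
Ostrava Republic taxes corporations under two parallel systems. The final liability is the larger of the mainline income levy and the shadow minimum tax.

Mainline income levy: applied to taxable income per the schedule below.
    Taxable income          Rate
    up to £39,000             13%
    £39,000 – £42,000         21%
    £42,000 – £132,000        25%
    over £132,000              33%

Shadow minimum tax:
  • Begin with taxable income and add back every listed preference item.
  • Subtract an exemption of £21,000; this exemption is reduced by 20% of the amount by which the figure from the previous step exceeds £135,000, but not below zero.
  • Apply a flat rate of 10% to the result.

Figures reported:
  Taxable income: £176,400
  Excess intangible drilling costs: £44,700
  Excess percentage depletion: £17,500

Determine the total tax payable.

Shadow minimum tax:
  Adjusted income: £176,400 + £44,700 + £17,500 = £238,600
  Exemption: £21,000 − 20% × (£238,600 − £135,000) = £21,000 − £20,720 = £280
  Base: £238,600 − £280 = £238,320
  £238,320 × 10% = £23,832

Mainline income levy:
  £39,000 × 13% = £5,070
  £3,000 × 21% = £630
  £90,000 × 25% = £22,500
  £44,400 × 33% = £14,652
  → £42,852

£42,852 > £23,832, so the mainline income levy governs.

£42,852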